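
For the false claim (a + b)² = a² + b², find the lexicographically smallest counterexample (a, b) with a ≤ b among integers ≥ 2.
(a, b) = (2, 2)

Substituting (2, 2) into the claim:
LHS = (2 + 2)² = 16
RHS = 2² + 2² = 8

Since LHS ≠ RHS, this pair disproves the claim, and no lexicographically smaller pair (a ≤ b, integers ≥ 2) does.

For instance (2, 3) is also a counterexample (LHS = 25, RHS = 13), but it's lexicographically larger.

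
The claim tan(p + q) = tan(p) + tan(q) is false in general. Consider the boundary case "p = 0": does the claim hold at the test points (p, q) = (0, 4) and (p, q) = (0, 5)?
At (0, 4): LHS = tan(4) ≈ 1.158, RHS = tan(4) ≈ 1.158 → equal
At (0, 5): LHS = tan(5) ≈ -3.381, RHS = tan(5) ≈ -3.381 → equal

So the claim does hold at both of these boundary points, even though it is not an identity.

Answer: Yes, holds at both test points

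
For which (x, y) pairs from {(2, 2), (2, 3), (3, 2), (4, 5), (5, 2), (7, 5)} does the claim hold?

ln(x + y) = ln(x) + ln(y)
(2, 2)

Testing each pair:
(2, 2): LHS = ln(4) ≈ 1.386, RHS = 2·ln(2) ≈ 1.386 → holds
(2, 3): LHS = ln(5) ≈ 1.609, RHS = ln(2) + ln(3) ≈ 1.792 → fails
(3, 2): LHS = ln(5) ≈ 1.609, RHS = ln(2) + ln(3) ≈ 1.792 → fails
(4, 5): LHS = ln(9) ≈ 2.197, RHS = ln(4) + ln(5) ≈ 2.996 → fails
(5, 2): LHS = ln(7) ≈ 1.946, RHS = ln(2) + ln(5) ≈ 2.303 → fails
(7, 5): LHS = ln(12) ≈ 2.485, RHS = ln(5) + ln(7) ≈ 3.555 → fails

1 of 6 pairs satisfies the claim.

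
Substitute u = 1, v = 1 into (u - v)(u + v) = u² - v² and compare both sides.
LHS = (1 - 1)(1 + 1) = 0
RHS = 1² - 1² = 0

LHS = RHS: the two sides agree.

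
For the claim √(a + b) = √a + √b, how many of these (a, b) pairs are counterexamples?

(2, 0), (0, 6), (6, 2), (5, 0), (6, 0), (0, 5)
Testing each pair:
(2, 0): LHS = √(2) ≈ 1.414, RHS = √(2) ≈ 1.414 → satisfies claim
(0, 6): LHS = √(6) ≈ 2.449, RHS = √(6) ≈ 2.449 → satisfies claim
(6, 2): LHS = 2·√(2) ≈ 2.828, RHS = √(2) + √(6) ≈ 3.864 → counterexample
(5, 0): LHS = √(5) ≈ 2.236, RHS = √(5) ≈ 2.236 → satisfies claim
(6, 0): LHS = √(6) ≈ 2.449, RHS = √(6) ≈ 2.449 → satisfies claim
(0, 5): LHS = √(5) ≈ 2.236, RHS = √(5) ≈ 2.236 → satisfies claim

That makes 1 counterexample.

Answer: 1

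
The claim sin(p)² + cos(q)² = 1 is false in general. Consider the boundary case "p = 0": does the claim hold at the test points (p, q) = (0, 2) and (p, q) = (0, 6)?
At (0, 2): LHS = cos(2)² ≈ 0.1732 ≠ RHS = 1
At (0, 6): LHS = cos(6)² ≈ 0.9219 ≠ RHS = 1

Answer: No, fails at both test points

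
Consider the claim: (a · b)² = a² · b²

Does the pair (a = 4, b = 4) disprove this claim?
Substituting a = 4, b = 4:
LHS = (4 · 4)² = 256
RHS = 4² · 4² = 256

The sides agree, so this pair does not disprove the claim.

Answer: No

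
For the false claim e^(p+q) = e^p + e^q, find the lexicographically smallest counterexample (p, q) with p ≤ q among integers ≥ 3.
Substituting (3, 3) into the claim:
LHS = e^(3+3) = e^6 ≈ 403.4
RHS = e^3 + e^3 = 2·e^3 ≈ 40.17

Since LHS ≠ RHS, this pair disproves the claim, and no lexicographically smaller pair (p ≤ q, integers ≥ 3) does.

For instance (7, 8) is also a counterexample (LHS = e^15 ≈ 3269017.4, RHS = e^7 + e^8 ≈ 4078), but it's lexicographically larger.

Answer: (p, q) = (3, 3)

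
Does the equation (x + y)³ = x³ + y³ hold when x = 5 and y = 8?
Fails

Substituting x = 5, y = 8:

LHS = (5 + 8)³ = 2197
RHS = 5³ + 8³ = 637

LHS ≠ RHS, so the equation does not hold at this point.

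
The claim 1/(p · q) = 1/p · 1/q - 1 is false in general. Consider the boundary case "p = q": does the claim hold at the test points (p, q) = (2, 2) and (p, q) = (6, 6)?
No, fails at both test points

At (2, 2): LHS = 1/4 ≠ RHS = -3/4
At (6, 6): LHS = 1/36 ≠ RHS = -35/36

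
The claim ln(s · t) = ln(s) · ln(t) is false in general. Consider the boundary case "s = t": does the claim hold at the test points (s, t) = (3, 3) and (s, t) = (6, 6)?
At (3, 3): LHS = ln(9) ≈ 2.197 ≠ RHS = ln(3)² ≈ 1.207
At (6, 6): LHS = ln(36) ≈ 3.584 ≠ RHS = ln(6)² ≈ 3.21

Answer: No, fails at both test points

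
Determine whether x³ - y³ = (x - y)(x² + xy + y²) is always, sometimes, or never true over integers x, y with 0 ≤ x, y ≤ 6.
The identity holds for every pair in the range. For instance at (x, y) = (6, 4): both sides equal 152.

Answer: Always true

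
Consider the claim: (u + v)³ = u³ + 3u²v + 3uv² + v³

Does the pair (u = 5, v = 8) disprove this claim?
No

Substituting u = 5, v = 8:
LHS = (5 + 8)³ = 2197
RHS = 5³ + 3·5²·8 + 3·5·8² + 8³ = 2197

The sides agree, so this pair does not disprove the claim.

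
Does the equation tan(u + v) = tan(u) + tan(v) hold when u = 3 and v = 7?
Substituting u = 3, v = 7:

LHS = tan(3 + 7) = tan(10) ≈ 0.6484
RHS = tan(3) + tan(7) ≈ 0.7289

LHS ≠ RHS, so the equation does not hold at this point.

Answer: Fails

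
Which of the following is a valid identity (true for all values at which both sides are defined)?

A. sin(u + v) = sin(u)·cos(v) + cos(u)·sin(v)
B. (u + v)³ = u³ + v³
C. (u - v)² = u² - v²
A

A: holds — e.g. at (2, 4), both sides equal sin(6) ≈ -0.2794.
B: fails at (5, 5) — LHS = 1000, RHS = 250.
C: fails at (2, 5) — LHS = 9, RHS = -21.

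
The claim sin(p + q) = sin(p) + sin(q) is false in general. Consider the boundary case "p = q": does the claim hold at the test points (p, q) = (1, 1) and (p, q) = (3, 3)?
No, fails at both test points

At (1, 1): LHS = sin(2) ≈ 0.9093 ≠ RHS = 2·sin(1) ≈ 1.683
At (3, 3): LHS = sin(6) ≈ -0.2794 ≠ RHS = 2·sin(3) ≈ 0.2822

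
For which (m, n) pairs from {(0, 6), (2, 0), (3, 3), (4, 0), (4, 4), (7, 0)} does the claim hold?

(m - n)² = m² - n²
Testing each pair:
(0, 6): LHS = 36, RHS = -36 → fails
(2, 0): LHS = 4, RHS = 4 → holds
(3, 3): LHS = 0, RHS = 0 → holds
(4, 0): LHS = 16, RHS = 16 → holds
(4, 4): LHS = 0, RHS = 0 → holds
(7, 0): LHS = 49, RHS = 49 → holds

5 of 6 pairs satisfy the claim.

Answer: (2, 0), (3, 3), (4, 0), (4, 4), (7, 0)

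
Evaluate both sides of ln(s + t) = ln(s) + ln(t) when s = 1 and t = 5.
LHS = ln(1 + 5) = ln(6) ≈ 1.792
RHS = ln(1) + ln(5) = ln(5) ≈ 1.609

LHS ≠ RHS (they differ by about 0.1823), so the equation does not hold here.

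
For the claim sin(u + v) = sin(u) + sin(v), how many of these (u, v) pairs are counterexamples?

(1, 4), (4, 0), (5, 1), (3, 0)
Testing each pair:
(1, 4): LHS = sin(5) ≈ -0.9589, RHS = sin(4) + sin(1) ≈ 0.08467 → counterexample
(4, 0): LHS = sin(4) ≈ -0.7568, RHS = sin(4) ≈ -0.7568 → satisfies claim
(5, 1): LHS = sin(6) ≈ -0.2794, RHS = sin(5) + sin(1) ≈ -0.1175 → counterexample
(3, 0): LHS = sin(3) ≈ 0.1411, RHS = sin(3) ≈ 0.1411 → satisfies claim

That makes 2 counterexamples.

Answer: 2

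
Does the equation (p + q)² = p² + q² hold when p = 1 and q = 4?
Substituting p = 1, q = 4:

LHS = (1 + 4)² = 25
RHS = 1² + 4² = 17

LHS ≠ RHS, so the equation does not hold at this point.

Answer: Fails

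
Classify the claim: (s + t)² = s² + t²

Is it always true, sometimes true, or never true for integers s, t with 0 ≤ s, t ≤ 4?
It holds at (s, t) = (0, 1) (both sides equal 1), but fails at (s, t) = (1, 3) (LHS = 16, RHS = 10).

Answer: Sometimes true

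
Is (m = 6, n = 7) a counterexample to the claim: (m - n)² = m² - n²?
Substituting m = 6, n = 7:
LHS = (6 - 7)² = 1
RHS = 6² - 7² = -13

Since LHS ≠ RHS, this pair disproves the claim.

Answer: Yes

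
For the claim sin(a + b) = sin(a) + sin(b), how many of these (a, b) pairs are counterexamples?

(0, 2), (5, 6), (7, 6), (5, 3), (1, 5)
Testing each pair:
(0, 2): LHS = sin(2) ≈ 0.9093, RHS = sin(2) ≈ 0.9093 → satisfies claim
(5, 6): LHS = sin(11) ≈ -1, RHS = sin(5) + sin(6) ≈ -1.238 → counterexample
(7, 6): LHS = sin(13) ≈ 0.4202, RHS = sin(6) + sin(7) ≈ 0.3776 → counterexample
(5, 3): LHS = sin(8) ≈ 0.9894, RHS = sin(5) + sin(3) ≈ -0.8178 → counterexample
(1, 5): LHS = sin(6) ≈ -0.2794, RHS = sin(5) + sin(1) ≈ -0.1175 → counterexample

That makes 4 counterexamples.

Answer: 4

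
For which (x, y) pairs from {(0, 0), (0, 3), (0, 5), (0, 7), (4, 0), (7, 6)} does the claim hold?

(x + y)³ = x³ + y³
(0, 0), (0, 3), (0, 5), (0, 7), (4, 0)

Testing each pair:
(0, 0): LHS = 0, RHS = 0 → holds
(0, 3): LHS = 27, RHS = 27 → holds
(0, 5): LHS = 125, RHS = 125 → holds
(0, 7): LHS = 343, RHS = 343 → holds
(4, 0): LHS = 64, RHS = 64 → holds
(7, 6): LHS = 2197, RHS = 559 → fails

5 of 6 pairs satisfy the claim.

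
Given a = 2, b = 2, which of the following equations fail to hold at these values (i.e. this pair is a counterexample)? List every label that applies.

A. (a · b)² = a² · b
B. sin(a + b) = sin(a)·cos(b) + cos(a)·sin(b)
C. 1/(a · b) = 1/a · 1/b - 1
A, C

Evaluating each claim at the given values:
A. LHS = 16, RHS = 8 → fails here (LHS ≠ RHS)
B. LHS = sin(4) ≈ -0.7568, RHS = 2·sin(2)·cos(2) ≈ -0.7568 → holds here (LHS = RHS)
C. LHS = 1/4, RHS = -3/4 → fails here (LHS ≠ RHS)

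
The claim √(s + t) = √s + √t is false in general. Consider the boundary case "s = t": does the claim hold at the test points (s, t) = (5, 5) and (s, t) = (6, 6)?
No, fails at both test points

At (5, 5): LHS = √(10) ≈ 3.162 ≠ RHS = 2·√(5) ≈ 4.472
At (6, 6): LHS = 2·√(3) ≈ 3.464 ≠ RHS = 2·√(6) ≈ 4.899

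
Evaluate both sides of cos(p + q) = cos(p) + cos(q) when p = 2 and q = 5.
LHS = cos(2 + 5) = cos(7) ≈ 0.7539
RHS = cos(2) + cos(5) ≈ -0.1325

LHS ≠ RHS (they differ by about 0.8864), so the equation does not hold here.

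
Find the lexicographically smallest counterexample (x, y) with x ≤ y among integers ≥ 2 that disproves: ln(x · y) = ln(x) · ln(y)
(x, y) = (2, 2)

Substituting (2, 2) into the claim:
LHS = ln(2 · 2) = ln(4) ≈ 1.386
RHS = ln(2) · ln(2) = ln(2)² ≈ 0.4805

Since LHS ≠ RHS, this pair disproves the claim, and no lexicographically smaller pair (x ≤ y, integers ≥ 2) does.

For instance (3, 6) is also a counterexample (LHS = ln(18) ≈ 2.89, RHS = ln(3)·ln(6) ≈ 1.968), but it's lexicographically larger.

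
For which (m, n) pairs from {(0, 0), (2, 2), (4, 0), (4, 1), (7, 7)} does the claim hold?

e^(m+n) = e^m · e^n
All pairs

Testing each pair:
(0, 0): LHS = 1, RHS = 1 → holds
(2, 2): LHS = e^4 ≈ 54.6, RHS = e^4 ≈ 54.6 → holds
(4, 0): LHS = e^4 ≈ 54.6, RHS = e^4 ≈ 54.6 → holds
(4, 1): LHS = e^5 ≈ 148.4, RHS = e^5 ≈ 148.4 → holds
(7, 7): LHS = e^14 ≈ 1202604.3, RHS = e^14 ≈ 1202604.3 → holds

Every pair satisfies the claim.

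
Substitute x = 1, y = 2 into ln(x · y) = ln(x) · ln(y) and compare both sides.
LHS = ln(1 · 2) = ln(2) ≈ 0.6931
RHS = ln(1) · ln(2) = 0

LHS ≠ RHS (they differ by about 0.6931), so the equation does not hold here.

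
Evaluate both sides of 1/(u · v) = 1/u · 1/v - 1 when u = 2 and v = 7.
LHS = 1/(2 · 7) = 1/14
RHS = 1/2 · 1/7 - 1 = -13/14

LHS ≠ RHS, so the equation does not hold here.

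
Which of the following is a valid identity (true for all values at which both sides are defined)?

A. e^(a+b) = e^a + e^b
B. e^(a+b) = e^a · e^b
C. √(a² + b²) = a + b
B

A: fails at (6, 7) — LHS = e^13 ≈ 442413.4, RHS = e^6 + e^7 ≈ 1500.
B: holds — e.g. at (5, 5), both sides equal e^10 ≈ 22026.5.
C: fails at (1, 1) — LHS = √(2) ≈ 1.414, RHS = 2.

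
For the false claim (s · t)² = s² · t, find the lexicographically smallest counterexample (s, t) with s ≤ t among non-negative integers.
(s, t) = (1, 2)

Substituting (1, 2) into the claim:
LHS = (1 · 2)² = 4
RHS = 1² · 2 = 2

Since LHS ≠ RHS, this pair disproves the claim, and no lexicographically smaller pair (s ≤ t, non-negative integers) does.

For instance (3, 3) is also a counterexample (LHS = 81, RHS = 27), but it's lexicographically larger.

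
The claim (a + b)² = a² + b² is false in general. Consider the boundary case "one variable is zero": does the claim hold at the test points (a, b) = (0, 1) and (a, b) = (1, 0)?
At (0, 1): LHS = 1, RHS = 1 → equal
At (1, 0): LHS = 1, RHS = 1 → equal

So the claim does hold at both of these boundary points, even though it is not an identity.

Answer: Yes, holds at both test points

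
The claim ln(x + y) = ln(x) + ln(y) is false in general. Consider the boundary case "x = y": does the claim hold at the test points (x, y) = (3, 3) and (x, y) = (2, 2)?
At (3, 3): LHS = ln(6) ≈ 1.792 ≠ RHS = 2·ln(3) ≈ 2.197
At (2, 2): LHS = ln(4) ≈ 1.386, RHS = 2·ln(2) ≈ 1.386 → equal

Answer: Only at (2, 2)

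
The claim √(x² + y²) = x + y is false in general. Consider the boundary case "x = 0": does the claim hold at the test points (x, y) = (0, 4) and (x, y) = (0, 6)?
Yes, holds at both test points

At (0, 4): LHS = 4, RHS = 4 → equal
At (0, 6): LHS = 6, RHS = 6 → equal

So the claim does hold at both of these boundary points, even though it is not an identity.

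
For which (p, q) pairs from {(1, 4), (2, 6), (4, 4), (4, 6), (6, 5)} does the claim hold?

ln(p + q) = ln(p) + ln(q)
Testing each pair:
(1, 4): LHS = ln(5) ≈ 1.609, RHS = ln(4) ≈ 1.386 → fails
(2, 6): LHS = ln(8) ≈ 2.079, RHS = ln(2) + ln(6) ≈ 2.485 → fails
(4, 4): LHS = ln(8) ≈ 2.079, RHS = 2·ln(4) ≈ 2.773 → fails
(4, 6): LHS = ln(10) ≈ 2.303, RHS = ln(4) + ln(6) ≈ 3.178 → fails
(6, 5): LHS = ln(11) ≈ 2.398, RHS = ln(5) + ln(6) ≈ 3.401 → fails

No pair satisfies the claim.

Answer: None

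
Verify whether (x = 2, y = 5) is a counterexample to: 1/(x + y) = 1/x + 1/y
Substituting x = 2, y = 5:
LHS = 1/(2 + 5) = 1/7
RHS = 1/2 + 1/5 = 7/10

Since LHS ≠ RHS, this pair disproves the claim.

Answer: Yes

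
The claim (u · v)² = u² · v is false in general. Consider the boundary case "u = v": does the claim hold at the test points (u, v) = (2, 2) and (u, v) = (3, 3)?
At (2, 2): LHS = 16 ≠ RHS = 8
At (3, 3): LHS = 81 ≠ RHS = 27

Answer: No, fails at both test points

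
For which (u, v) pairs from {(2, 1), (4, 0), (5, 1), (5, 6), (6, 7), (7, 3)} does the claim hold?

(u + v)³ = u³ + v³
(4, 0)

Testing each pair:
(2, 1): LHS = 27, RHS = 9 → fails
(4, 0): LHS = 64, RHS = 64 → holds
(5, 1): LHS = 216, RHS = 126 → fails
(5, 6): LHS = 1331, RHS = 341 → fails
(6, 7): LHS = 2197, RHS = 559 → fails
(7, 3): LHS = 1000, RHS = 370 → fails

1 of 6 pairs satisfies the claim.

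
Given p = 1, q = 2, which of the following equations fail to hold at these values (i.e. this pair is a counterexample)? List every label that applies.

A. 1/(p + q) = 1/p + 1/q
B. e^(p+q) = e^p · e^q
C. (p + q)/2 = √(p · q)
A, C

Evaluating each claim at the given values:
A. LHS = 1/3, RHS = 3/2 → fails here (LHS ≠ RHS)
B. LHS = e^3 ≈ 20.09, RHS = e^3 ≈ 20.09 → holds here (LHS = RHS)
C. LHS = 3/2, RHS = √(2) ≈ 1.414 → fails here (LHS ≠ RHS)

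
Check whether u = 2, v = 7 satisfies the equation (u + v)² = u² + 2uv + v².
Substituting u = 2, v = 7:

LHS = (2 + 7)² = 81
RHS = 2² + 2·2·7 + 7² = 81

LHS = RHS, so the equation holds at this point.

Answer: Holds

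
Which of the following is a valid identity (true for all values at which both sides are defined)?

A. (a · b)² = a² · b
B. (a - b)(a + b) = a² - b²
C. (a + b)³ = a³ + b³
B

A: fails at (5, 5) — LHS = 625, RHS = 125.
B: holds — e.g. at (2, 3), both sides equal -5.
C: fails at (4, 4) — LHS = 512, RHS = 128.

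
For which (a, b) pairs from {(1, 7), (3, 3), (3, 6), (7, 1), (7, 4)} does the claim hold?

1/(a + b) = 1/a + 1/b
None

Testing each pair:
(1, 7): LHS = 1/8, RHS = 8/7 → fails
(3, 3): LHS = 1/6, RHS = 2/3 → fails
(3, 6): LHS = 1/9, RHS = 1/2 → fails
(7, 1): LHS = 1/8, RHS = 8/7 → fails
(7, 4): LHS = 1/11, RHS = 11/28 → fails

No pair satisfies the claim.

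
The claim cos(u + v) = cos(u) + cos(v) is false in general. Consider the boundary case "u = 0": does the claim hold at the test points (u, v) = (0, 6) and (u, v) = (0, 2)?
No, fails at both test points

At (0, 6): LHS = cos(6) ≈ 0.9602 ≠ RHS = cos(6) + 1 ≈ 1.96
At (0, 2): LHS = cos(2) ≈ -0.4161 ≠ RHS = cos(2) + 1 ≈ 0.5839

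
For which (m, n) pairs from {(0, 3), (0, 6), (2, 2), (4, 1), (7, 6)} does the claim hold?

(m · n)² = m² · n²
All pairs

Testing each pair:
(0, 3): LHS = 0, RHS = 0 → holds
(0, 6): LHS = 0, RHS = 0 → holds
(2, 2): LHS = 16, RHS = 16 → holds
(4, 1): LHS = 16, RHS = 16 → holds
(7, 6): LHS = 1764, RHS = 1764 → holds

Every pair satisfies the claim.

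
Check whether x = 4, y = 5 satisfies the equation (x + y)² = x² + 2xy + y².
Holds

Substituting x = 4, y = 5:

LHS = (4 + 5)² = 81
RHS = 4² + 2·4·5 + 5² = 81

LHS = RHS, so the equation holds at this point.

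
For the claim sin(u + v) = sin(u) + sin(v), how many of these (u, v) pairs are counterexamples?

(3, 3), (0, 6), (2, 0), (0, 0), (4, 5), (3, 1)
Testing each pair:
(3, 3): LHS = sin(6) ≈ -0.2794, RHS = 2·sin(3) ≈ 0.2822 → counterexample
(0, 6): LHS = sin(6) ≈ -0.2794, RHS = sin(6) ≈ -0.2794 → satisfies claim
(2, 0): LHS = sin(2) ≈ 0.9093, RHS = sin(2) ≈ 0.9093 → satisfies claim
(0, 0): LHS = 0, RHS = 0 → satisfies claim
(4, 5): LHS = sin(9) ≈ 0.4121, RHS = sin(5) + sin(4) ≈ -1.716 → counterexample
(3, 1): LHS = sin(4) ≈ -0.7568, RHS = sin(3) + sin(1) ≈ 0.9826 → counterexample

That makes 3 counterexamples.

Answer: 3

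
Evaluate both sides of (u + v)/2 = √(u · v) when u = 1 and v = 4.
LHS = (1 + 4)/2 = 5/2
RHS = √(1 · 4) = 2

LHS ≠ RHS, so the equation does not hold here.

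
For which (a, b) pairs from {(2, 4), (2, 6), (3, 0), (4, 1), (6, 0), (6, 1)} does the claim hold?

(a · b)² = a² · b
Testing each pair:
(2, 4): LHS = 64, RHS = 16 → fails
(2, 6): LHS = 144, RHS = 24 → fails
(3, 0): LHS = 0, RHS = 0 → holds
(4, 1): LHS = 16, RHS = 16 → holds
(6, 0): LHS = 0, RHS = 0 → holds
(6, 1): LHS = 36, RHS = 36 → holds

4 of 6 pairs satisfy the claim.

Answer: (3, 0), (4, 1), (6, 0), (6, 1)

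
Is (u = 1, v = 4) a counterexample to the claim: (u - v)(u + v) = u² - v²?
No

Substituting u = 1, v = 4:
LHS = (1 - 4)(1 + 4) = -15
RHS = 1² - 4² = -15

The sides agree, so this pair does not disprove the claim.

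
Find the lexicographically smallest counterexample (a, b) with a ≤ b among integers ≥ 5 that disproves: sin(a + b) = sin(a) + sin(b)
(a, b) = (5, 5)

Substituting (5, 5) into the claim:
LHS = sin(5 + 5) = sin(10) ≈ -0.544
RHS = sin(5) + sin(5) = 2·sin(5) ≈ -1.918

Since LHS ≠ RHS, this pair disproves the claim, and no lexicographically smaller pair (a ≤ b, integers ≥ 5) does.

For instance (8, 12) is also a counterexample (LHS = sin(20) ≈ 0.9129, RHS = sin(12) + sin(8) ≈ 0.4528), but it's lexicographically larger.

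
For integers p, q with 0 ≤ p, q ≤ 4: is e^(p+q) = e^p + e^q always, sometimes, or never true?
Never true

The claim fails for every pair in the range. For instance at (p, q) = (2, 4): LHS = e^6 ≈ 403.4, RHS = e^2 + e^4 ≈ 61.99.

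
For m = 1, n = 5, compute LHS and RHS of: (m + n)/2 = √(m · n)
LHS = (1 + 5)/2 = 3
RHS = √(1 · 5) = √(5) ≈ 2.236

LHS ≠ RHS (they differ by about 0.7639), so the equation does not hold here.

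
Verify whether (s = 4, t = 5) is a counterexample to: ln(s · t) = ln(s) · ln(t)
Yes

Substituting s = 4, t = 5:
LHS = ln(4 · 5) = ln(20) ≈ 2.996
RHS = ln(4) · ln(5) ≈ 2.231

Since LHS ≠ RHS, this pair disproves the claim.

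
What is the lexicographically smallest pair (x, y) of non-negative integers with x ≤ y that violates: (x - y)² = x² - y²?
(x, y) = (0, 1)

At (0, 0): both sides equal 0, so it holds there.

Substituting (0, 1) into the claim:
LHS = (0 - 1)² = 1
RHS = 0² - 1² = -1

Since LHS ≠ RHS, this pair disproves the claim, and no lexicographically smaller pair (x ≤ y, non-negative integers) does.

For instance (1, 7) is also a counterexample (LHS = 36, RHS = -48), but it's lexicographically larger.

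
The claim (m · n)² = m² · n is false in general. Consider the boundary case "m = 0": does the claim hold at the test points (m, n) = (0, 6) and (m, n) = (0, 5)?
At (0, 6): LHS = 0, RHS = 0 → equal
At (0, 5): LHS = 0, RHS = 0 → equal

So the claim does hold at both of these boundary points, even though it is not an identity.

Answer: Yes, holds at both test points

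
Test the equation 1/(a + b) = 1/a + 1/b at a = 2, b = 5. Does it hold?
Substituting a = 2, b = 5:

LHS = 1/(2 + 5) = 1/7
RHS = 1/2 + 1/5 = 7/10

LHS ≠ RHS, so the equation does not hold at this point.

Answer: Fails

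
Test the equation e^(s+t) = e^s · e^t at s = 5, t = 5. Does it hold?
Substituting s = 5, t = 5:

LHS = e^(5+5) = e^10 ≈ 22026.5
RHS = e^5 · e^5 = e^10 ≈ 22026.5

LHS = RHS, so the equation holds at this point.

Answer: Holds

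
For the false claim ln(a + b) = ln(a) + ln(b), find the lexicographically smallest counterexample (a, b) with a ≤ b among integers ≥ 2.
(a, b) = (2, 3)

At (2, 2): both sides equal ln(4) ≈ 1.386, so it holds there.

Substituting (2, 3) into the claim:
LHS = ln(2 + 3) = ln(5) ≈ 1.609
RHS = ln(2) + ln(3) ≈ 1.792

Since LHS ≠ RHS, this pair disproves the claim, and no lexicographically smaller pair (a ≤ b, integers ≥ 2) does.

For instance (5, 8) is also a counterexample (LHS = ln(13) ≈ 2.565, RHS = ln(5) + ln(8) ≈ 3.689), but it's lexicographically larger.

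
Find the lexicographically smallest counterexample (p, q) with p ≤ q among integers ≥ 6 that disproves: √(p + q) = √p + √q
Substituting (6, 6) into the claim:
LHS = √(6 + 6) = 2·√(3) ≈ 3.464
RHS = √6 + √6 = 2·√(6) ≈ 4.899

Since LHS ≠ RHS, this pair disproves the claim, and no lexicographically smaller pair (p ≤ q, integers ≥ 6) does.

For instance (10, 10) is also a counterexample (LHS = 2·√(5) ≈ 4.472, RHS = 2·√(10) ≈ 6.325), but it's lexicographically larger.

Answer: (p, q) = (6, 6)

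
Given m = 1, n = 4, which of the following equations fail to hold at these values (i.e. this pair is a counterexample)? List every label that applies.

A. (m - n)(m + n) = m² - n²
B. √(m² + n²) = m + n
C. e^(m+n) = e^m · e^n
Evaluating each claim at the given values:
A. LHS = -15, RHS = -15 → holds here (LHS = RHS)
B. LHS = √(17) ≈ 4.123, RHS = 5 → fails here (LHS ≠ RHS)
C. LHS = e^5 ≈ 148.4, RHS = e^5 ≈ 148.4 → holds here (LHS = RHS)

Answer: B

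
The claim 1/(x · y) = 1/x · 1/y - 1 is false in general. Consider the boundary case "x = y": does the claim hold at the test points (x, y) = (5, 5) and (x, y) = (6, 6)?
No, fails at both test points

At (5, 5): LHS = 1/25 ≠ RHS = -24/25
At (6, 6): LHS = 1/36 ≠ RHS = -35/36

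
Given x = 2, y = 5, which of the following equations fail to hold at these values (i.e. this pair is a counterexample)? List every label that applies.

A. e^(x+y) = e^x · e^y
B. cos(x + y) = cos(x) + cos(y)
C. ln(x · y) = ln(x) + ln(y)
Evaluating each claim at the given values:
A. LHS = e^7 ≈ 1097, RHS = e^7 ≈ 1097 → holds here (LHS = RHS)
B. LHS = cos(7) ≈ 0.7539, RHS = cos(2) + cos(5) ≈ -0.1325 → fails here (LHS ≠ RHS)
C. LHS = ln(10) ≈ 2.303, RHS = ln(2) + ln(5) ≈ 2.303 → holds here (LHS = RHS)

Answer: B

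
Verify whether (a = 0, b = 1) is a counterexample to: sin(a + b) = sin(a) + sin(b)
Substituting a = 0, b = 1:
LHS = sin(0 + 1) = sin(1) ≈ 0.8415
RHS = sin(0) + sin(1) = sin(1) ≈ 0.8415

The sides agree, so this pair does not disprove the claim.

Answer: No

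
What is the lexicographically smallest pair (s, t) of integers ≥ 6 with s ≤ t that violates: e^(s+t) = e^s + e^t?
(s, t) = (6, 6)

Substituting (6, 6) into the claim:
LHS = e^(6+6) = e^12 ≈ 162754.8
RHS = e^6 + e^6 = 2·e^6 ≈ 806.9

Since LHS ≠ RHS, this pair disproves the claim, and no lexicographically smaller pair (s ≤ t, integers ≥ 6) does.

For instance (6, 8) is also a counterexample (LHS = e^14 ≈ 1202604.3, RHS = e^6 + e^8 ≈ 3384), but it's lexicographically larger.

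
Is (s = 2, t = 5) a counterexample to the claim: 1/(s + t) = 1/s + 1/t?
Substituting s = 2, t = 5:
LHS = 1/(2 + 5) = 1/7
RHS = 1/2 + 1/5 = 7/10

Since LHS ≠ RHS, this pair disproves the claim.

Answer: Yes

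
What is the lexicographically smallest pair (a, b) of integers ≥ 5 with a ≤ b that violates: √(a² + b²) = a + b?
(a, b) = (5, 5)

Substituting (5, 5) into the claim:
LHS = √(5² + 5²) = 5·√(2) ≈ 7.071
RHS = 5 + 5 = 10

Since LHS ≠ RHS, this pair disproves the claim, and no lexicographically smaller pair (a ≤ b, integers ≥ 5) does.

For instance (6, 6) is also a counterexample (LHS = 6·√(2) ≈ 8.485, RHS = 12), but it's lexicographically larger.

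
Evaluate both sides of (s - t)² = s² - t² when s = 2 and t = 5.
LHS = (2 - 5)² = 9
RHS = 2² - 5² = -21

LHS ≠ RHS, so the equation does not hold here.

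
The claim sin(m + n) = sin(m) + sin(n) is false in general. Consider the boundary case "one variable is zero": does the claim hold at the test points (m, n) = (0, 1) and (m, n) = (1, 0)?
Yes, holds at both test points

At (0, 1): LHS = sin(1) ≈ 0.8415, RHS = sin(1) ≈ 0.8415 → equal
At (1, 0): LHS = sin(1) ≈ 0.8415, RHS = sin(1) ≈ 0.8415 → equal

So the claim does hold at both of these boundary points, even though it is not an identity.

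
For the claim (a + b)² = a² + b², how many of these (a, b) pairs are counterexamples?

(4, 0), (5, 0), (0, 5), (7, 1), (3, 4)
2

Testing each pair:
(4, 0): LHS = 16, RHS = 16 → satisfies claim
(5, 0): LHS = 25, RHS = 25 → satisfies claim
(0, 5): LHS = 25, RHS = 25 → satisfies claim
(7, 1): LHS = 64, RHS = 50 → counterexample
(3, 4): LHS = 49, RHS = 25 → counterexample

That makes 2 counterexamples.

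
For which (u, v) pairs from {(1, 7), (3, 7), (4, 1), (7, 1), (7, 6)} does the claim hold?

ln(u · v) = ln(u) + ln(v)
Testing each pair:
(1, 7): LHS = ln(7) ≈ 1.946, RHS = ln(7) ≈ 1.946 → holds
(3, 7): LHS = ln(21) ≈ 3.045, RHS = ln(3) + ln(7) ≈ 3.045 → holds
(4, 1): LHS = ln(4) ≈ 1.386, RHS = ln(4) ≈ 1.386 → holds
(7, 1): LHS = ln(7) ≈ 1.946, RHS = ln(7) ≈ 1.946 → holds
(7, 6): LHS = ln(42) ≈ 3.738, RHS = ln(6) + ln(7) ≈ 3.738 → holds

Every pair satisfies the claim.

Answer: All pairs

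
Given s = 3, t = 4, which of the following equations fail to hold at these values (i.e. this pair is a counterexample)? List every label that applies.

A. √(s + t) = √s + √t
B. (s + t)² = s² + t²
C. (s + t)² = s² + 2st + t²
Evaluating each claim at the given values:
A. LHS = √(7) ≈ 2.646, RHS = √(3) + 2 ≈ 3.732 → fails here (LHS ≠ RHS)
B. LHS = 49, RHS = 25 → fails here (LHS ≠ RHS)
C. LHS = 49, RHS = 49 → holds here (LHS = RHS)

Answer: A, B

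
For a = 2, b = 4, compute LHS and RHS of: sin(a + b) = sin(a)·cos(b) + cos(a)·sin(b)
LHS = sin(2 + 4) = sin(6) ≈ -0.2794
RHS = sin(2)·cos(4) + cos(2)·sin(4) = sin(2)·cos(4) + sin(4)·cos(2) ≈ -0.2794

LHS = RHS: the two sides agree.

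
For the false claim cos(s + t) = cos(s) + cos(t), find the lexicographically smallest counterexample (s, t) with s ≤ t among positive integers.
(s, t) = (1, 1)

Substituting (1, 1) into the claim:
LHS = cos(1 + 1) = cos(2) ≈ -0.4161
RHS = cos(1) + cos(1) = 2·cos(1) ≈ 1.081

Since LHS ≠ RHS, this pair disproves the claim, and no lexicographically smaller pair (s ≤ t, positive integers) does.

For instance (2, 4) is also a counterexample (LHS = cos(6) ≈ 0.9602, RHS = cos(4) + cos(2) ≈ -1.07), but it's lexicographically larger.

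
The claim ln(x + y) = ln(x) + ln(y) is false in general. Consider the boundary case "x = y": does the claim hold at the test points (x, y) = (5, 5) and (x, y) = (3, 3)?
No, fails at both test points

At (5, 5): LHS = ln(10) ≈ 2.303 ≠ RHS = 2·ln(5) ≈ 3.219
At (3, 3): LHS = ln(6) ≈ 1.792 ≠ RHS = 2·ln(3) ≈ 2.197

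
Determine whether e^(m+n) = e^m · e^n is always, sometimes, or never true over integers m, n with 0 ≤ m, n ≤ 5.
The identity holds for every pair in the range. For instance at (m, n) = (0, 3): both sides equal e^3 ≈ 20.09.

Answer: Always true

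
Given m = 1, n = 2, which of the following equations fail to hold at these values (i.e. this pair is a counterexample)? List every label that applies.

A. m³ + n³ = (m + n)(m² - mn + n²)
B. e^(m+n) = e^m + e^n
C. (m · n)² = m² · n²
Evaluating each claim at the given values:
A. LHS = 9, RHS = 9 → holds here (LHS = RHS)
B. LHS = e^3 ≈ 20.09, RHS = e + e^2 ≈ 10.11 → fails here (LHS ≠ RHS)
C. LHS = 4, RHS = 4 → holds here (LHS = RHS)

Answer: B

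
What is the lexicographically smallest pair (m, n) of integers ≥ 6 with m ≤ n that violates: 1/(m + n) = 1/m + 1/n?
Substituting (6, 6) into the claim:
LHS = 1/(6 + 6) = 1/12
RHS = 1/6 + 1/6 = 1/3

Since LHS ≠ RHS, this pair disproves the claim, and no lexicographically smaller pair (m ≤ n, integers ≥ 6) does.

For instance (11, 11) is also a counterexample (LHS = 1/22, RHS = 2/11), but it's lexicographically larger.

Answer: (m, n) = (6, 6)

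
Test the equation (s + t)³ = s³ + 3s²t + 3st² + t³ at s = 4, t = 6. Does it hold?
Holds

Substituting s = 4, t = 6:

LHS = (4 + 6)³ = 1000
RHS = 4³ + 3·4²·6 + 3·4·6² + 6³ = 1000

LHS = RHS, so the equation holds at this point.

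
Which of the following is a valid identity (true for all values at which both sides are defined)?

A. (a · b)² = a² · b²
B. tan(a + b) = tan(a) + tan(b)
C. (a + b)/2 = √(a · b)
A: holds — e.g. at (4, 4), both sides equal 256.
B: fails at (1, 3) — LHS = tan(4) ≈ 1.158, RHS = tan(3) + tan(1) ≈ 1.415.
C: fails at (6, 7) — LHS = 13/2, RHS = √(42) ≈ 6.481.

Answer: A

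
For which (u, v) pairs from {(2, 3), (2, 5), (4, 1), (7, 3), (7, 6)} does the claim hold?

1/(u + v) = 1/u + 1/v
Testing each pair:
(2, 3): LHS = 1/5, RHS = 5/6 → fails
(2, 5): LHS = 1/7, RHS = 7/10 → fails
(4, 1): LHS = 1/5, RHS = 5/4 → fails
(7, 3): LHS = 1/10, RHS = 10/21 → fails
(7, 6): LHS = 1/13, RHS = 13/42 → fails

No pair satisfies the claim.

Answer: None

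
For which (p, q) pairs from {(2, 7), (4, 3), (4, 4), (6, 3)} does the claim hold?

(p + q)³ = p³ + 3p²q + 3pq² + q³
Testing each pair:
(2, 7): LHS = 729, RHS = 729 → holds
(4, 3): LHS = 343, RHS = 343 → holds
(4, 4): LHS = 512, RHS = 512 → holds
(6, 3): LHS = 729, RHS = 729 → holds

Every pair satisfies the claim.

Answer: All pairs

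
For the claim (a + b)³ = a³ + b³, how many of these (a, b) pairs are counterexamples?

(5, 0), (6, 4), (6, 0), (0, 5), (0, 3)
Testing each pair:
(5, 0): LHS = 125, RHS = 125 → satisfies claim
(6, 4): LHS = 1000, RHS = 280 → counterexample
(6, 0): LHS = 216, RHS = 216 → satisfies claim
(0, 5): LHS = 125, RHS = 125 → satisfies claim
(0, 3): LHS = 27, RHS = 27 → satisfies claim

That makes 1 counterexample.

Answer: 1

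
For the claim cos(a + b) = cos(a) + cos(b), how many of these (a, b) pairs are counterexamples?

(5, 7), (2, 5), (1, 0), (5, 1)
Testing each pair:
(5, 7): LHS = cos(12) ≈ 0.8439, RHS = cos(5) + cos(7) ≈ 1.038 → counterexample
(2, 5): LHS = cos(7) ≈ 0.7539, RHS = cos(2) + cos(5) ≈ -0.1325 → counterexample
(1, 0): LHS = cos(1) ≈ 0.5403, RHS = cos(1) + 1 ≈ 1.54 → counterexample
(5, 1): LHS = cos(6) ≈ 0.9602, RHS = cos(5) + cos(1) ≈ 0.824 → counterexample

That makes 4 counterexamples.

Answer: 4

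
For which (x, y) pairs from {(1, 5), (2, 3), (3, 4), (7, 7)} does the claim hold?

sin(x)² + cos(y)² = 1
Testing each pair:
(1, 5): LHS = cos(5)² + sin(1)² ≈ 0.7885, RHS = 1 → fails
(2, 3): LHS = sin(2)² + cos(3)² ≈ 1.807, RHS = 1 → fails
(3, 4): LHS = sin(3)² + cos(4)² ≈ 0.4472, RHS = 1 → fails
(7, 7): LHS = sin(7)² + cos(7)² = 1, RHS = 1 → holds

1 of 4 pairs satisfies the claim.

Answer: (7, 7)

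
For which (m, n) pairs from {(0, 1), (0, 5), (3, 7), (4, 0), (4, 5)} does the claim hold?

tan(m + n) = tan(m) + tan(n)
(0, 1), (0, 5), (4, 0)

Testing each pair:
(0, 1): LHS = tan(1) ≈ 1.557, RHS = tan(1) ≈ 1.557 → holds
(0, 5): LHS = tan(5) ≈ -3.381, RHS = tan(5) ≈ -3.381 → holds
(3, 7): LHS = tan(10) ≈ 0.6484, RHS = tan(3) + tan(7) ≈ 0.7289 → fails
(4, 0): LHS = tan(4) ≈ 1.158, RHS = tan(4) ≈ 1.158 → holds
(4, 5): LHS = tan(9) ≈ -0.4523, RHS = tan(5) + tan(4) ≈ -2.223 → fails

3 of 5 pairs satisfy the claim.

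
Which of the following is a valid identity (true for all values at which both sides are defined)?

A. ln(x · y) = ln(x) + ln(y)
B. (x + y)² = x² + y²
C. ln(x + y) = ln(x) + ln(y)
A

A: holds — e.g. at (3, 4), both sides equal ln(12) ≈ 2.485.
B: fails at (5, 8) — LHS = 169, RHS = 89.
C: fails at (3, 4) — LHS = ln(7) ≈ 1.946, RHS = ln(3) + ln(4) ≈ 2.485.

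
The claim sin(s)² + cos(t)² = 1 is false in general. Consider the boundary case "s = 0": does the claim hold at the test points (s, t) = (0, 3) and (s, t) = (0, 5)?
No, fails at both test points

At (0, 3): LHS = cos(3)² ≈ 0.9801 ≠ RHS = 1
At (0, 5): LHS = cos(5)² ≈ 0.08046 ≠ RHS = 1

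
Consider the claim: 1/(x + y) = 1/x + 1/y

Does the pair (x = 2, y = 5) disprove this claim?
Yes

Substituting x = 2, y = 5:
LHS = 1/(2 + 5) = 1/7
RHS = 1/2 + 1/5 = 7/10

Since LHS ≠ RHS, this pair disproves the claim.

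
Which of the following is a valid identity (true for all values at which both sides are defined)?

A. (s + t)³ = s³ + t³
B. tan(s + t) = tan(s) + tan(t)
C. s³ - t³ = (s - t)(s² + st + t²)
C

A: fails at (3, 3) — LHS = 216, RHS = 54.
B: fails at (3, 5) — LHS = tan(8) ≈ -6.8, RHS = tan(5) + tan(3) ≈ -3.523.
C: holds — e.g. at (2, 4), both sides equal -56.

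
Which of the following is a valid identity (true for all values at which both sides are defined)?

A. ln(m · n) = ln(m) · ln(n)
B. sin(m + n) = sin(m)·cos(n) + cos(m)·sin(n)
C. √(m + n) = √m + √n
B

A: fails at (1, 5) — LHS = ln(5) ≈ 1.609, RHS = 0.
B: holds — e.g. at (1, 2), both sides equal sin(3) ≈ 0.1411.
C: fails at (1, 2) — LHS = √(3) ≈ 1.732, RHS = 1 + √(2) ≈ 2.414.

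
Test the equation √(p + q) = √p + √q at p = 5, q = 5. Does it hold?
Fails

Substituting p = 5, q = 5:

LHS = √(5 + 5) = √(10) ≈ 3.162
RHS = √5 + √5 = 2·√(5) ≈ 4.472

LHS ≠ RHS, so the equation does not hold at this point.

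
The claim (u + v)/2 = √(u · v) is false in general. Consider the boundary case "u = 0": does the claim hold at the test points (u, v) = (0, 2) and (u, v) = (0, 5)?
At (0, 2): LHS = 1 ≠ RHS = 0
At (0, 5): LHS = 5/2 ≠ RHS = 0

Answer: No, fails at both test points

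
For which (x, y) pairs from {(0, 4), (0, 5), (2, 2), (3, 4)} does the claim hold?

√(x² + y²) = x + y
Testing each pair:
(0, 4): LHS = 4, RHS = 4 → holds
(0, 5): LHS = 5, RHS = 5 → holds
(2, 2): LHS = 2·√(2) ≈ 2.828, RHS = 4 → fails
(3, 4): LHS = 5, RHS = 7 → fails

2 of 4 pairs satisfy the claim.

Answer: (0, 4), (0, 5)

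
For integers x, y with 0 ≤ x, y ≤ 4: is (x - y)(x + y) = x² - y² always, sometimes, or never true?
The identity holds for every pair in the range. For instance at (x, y) = (1, 4): both sides equal -15.

Answer: Always true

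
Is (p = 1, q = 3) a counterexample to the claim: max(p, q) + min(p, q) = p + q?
No

Substituting p = 1, q = 3:
LHS = max(1, 3) + min(1, 3) = 4
RHS = 1 + 3 = 4

The sides agree, so this pair does not disprove the claim.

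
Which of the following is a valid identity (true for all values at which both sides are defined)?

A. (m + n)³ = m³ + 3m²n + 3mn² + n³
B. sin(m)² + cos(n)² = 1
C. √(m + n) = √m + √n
A: holds — e.g. at (1, 1), both sides equal 8.
B: fails at (4, 5) — LHS = cos(5)² + sin(4)² ≈ 0.6532, RHS = 1.
C: fails at (2, 5) — LHS = √(7) ≈ 2.646, RHS = √(2) + √(5) ≈ 3.65.

Answer: A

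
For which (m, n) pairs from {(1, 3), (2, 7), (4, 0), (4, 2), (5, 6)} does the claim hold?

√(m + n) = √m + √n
Testing each pair:
(1, 3): LHS = 2, RHS = 1 + √(3) ≈ 2.732 → fails
(2, 7): LHS = 3, RHS = √(2) + √(7) ≈ 4.06 → fails
(4, 0): LHS = 2, RHS = 2 → holds
(4, 2): LHS = √(6) ≈ 2.449, RHS = √(2) + 2 ≈ 3.414 → fails
(5, 6): LHS = √(11) ≈ 3.317, RHS = √(5) + √(6) ≈ 4.686 → fails

1 of 5 pairs satisfies the claim.

Answer: (4, 0)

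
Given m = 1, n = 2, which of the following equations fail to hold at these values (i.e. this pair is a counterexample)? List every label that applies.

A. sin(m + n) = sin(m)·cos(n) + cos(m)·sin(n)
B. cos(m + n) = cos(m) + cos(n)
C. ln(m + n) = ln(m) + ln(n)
Evaluating each claim at the given values:
A. LHS = sin(3) ≈ 0.1411, RHS = sin(1)·cos(2) + sin(2)·cos(1) ≈ 0.1411 → holds here (LHS = RHS)
B. LHS = cos(3) ≈ -0.99, RHS = cos(2) + cos(1) ≈ 0.1242 → fails here (LHS ≠ RHS)
C. LHS = ln(3) ≈ 1.099, RHS = ln(2) ≈ 0.6931 → fails here (LHS ≠ RHS)

Answer: B, C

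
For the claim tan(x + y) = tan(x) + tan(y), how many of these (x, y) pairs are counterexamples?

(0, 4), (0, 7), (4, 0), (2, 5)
Testing each pair:
(0, 4): LHS = tan(4) ≈ 1.158, RHS = tan(4) ≈ 1.158 → satisfies claim
(0, 7): LHS = tan(7) ≈ 0.8714, RHS = tan(7) ≈ 0.8714 → satisfies claim
(4, 0): LHS = tan(4) ≈ 1.158, RHS = tan(4) ≈ 1.158 → satisfies claim
(2, 5): LHS = tan(7) ≈ 0.8714, RHS = tan(5) + tan(2) ≈ -5.566 → counterexample

That makes 1 counterexample.

Answer: 1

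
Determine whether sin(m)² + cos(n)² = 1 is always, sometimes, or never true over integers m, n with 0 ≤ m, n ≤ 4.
Sometimes true

It holds at (m, n) = (3, 3) (both sides equal 1), but fails at (m, n) = (0, 2) (LHS = cos(2)² ≈ 0.1732, RHS = 1).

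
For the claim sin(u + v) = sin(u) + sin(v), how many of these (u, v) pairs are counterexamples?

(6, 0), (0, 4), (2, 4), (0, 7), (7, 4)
2

Testing each pair:
(6, 0): LHS = sin(6) ≈ -0.2794, RHS = sin(6) ≈ -0.2794 → satisfies claim
(0, 4): LHS = sin(4) ≈ -0.7568, RHS = sin(4) ≈ -0.7568 → satisfies claim
(2, 4): LHS = sin(6) ≈ -0.2794, RHS = sin(4) + sin(2) ≈ 0.1525 → counterexample
(0, 7): LHS = sin(7) ≈ 0.657, RHS = sin(7) ≈ 0.657 → satisfies claim
(7, 4): LHS = sin(11) ≈ -1, RHS = sin(4) + sin(7) ≈ -0.09982 → counterexample

That makes 2 counterexamples.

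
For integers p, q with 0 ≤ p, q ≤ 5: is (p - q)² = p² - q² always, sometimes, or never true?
Sometimes true

It holds at (p, q) = (3, 0) (both sides equal 9), but fails at (p, q) = (2, 1) (LHS = 1, RHS = 3).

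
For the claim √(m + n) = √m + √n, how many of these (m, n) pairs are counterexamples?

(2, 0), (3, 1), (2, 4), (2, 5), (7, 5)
4

Testing each pair:
(2, 0): LHS = √(2) ≈ 1.414, RHS = √(2) ≈ 1.414 → satisfies claim
(3, 1): LHS = 2, RHS = 1 + √(3) ≈ 2.732 → counterexample
(2, 4): LHS = √(6) ≈ 2.449, RHS = √(2) + 2 ≈ 3.414 → counterexample
(2, 5): LHS = √(7) ≈ 2.646, RHS = √(2) + √(5) ≈ 3.65 → counterexample
(7, 5): LHS = 2·√(3) ≈ 3.464, RHS = √(5) + √(7) ≈ 4.882 → counterexample

That makes 4 counterexamples.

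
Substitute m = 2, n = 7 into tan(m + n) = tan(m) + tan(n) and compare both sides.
LHS = tan(2 + 7) = tan(9) ≈ -0.4523
RHS = tan(2) + tan(7) ≈ -1.314

LHS ≠ RHS (they differ by about 0.8613), so the equation does not hold here.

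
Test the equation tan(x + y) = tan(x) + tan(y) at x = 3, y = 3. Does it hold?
Substituting x = 3, y = 3:

LHS = tan(3 + 3) = tan(6) ≈ -0.291
RHS = tan(3) + tan(3) = 2·tan(3) ≈ -0.2851

LHS ≠ RHS, so the equation does not hold at this point.

Answer: Fails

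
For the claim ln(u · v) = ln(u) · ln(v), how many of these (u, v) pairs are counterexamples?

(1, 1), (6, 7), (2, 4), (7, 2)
3

Testing each pair:
(1, 1): LHS = 0, RHS = 0 → satisfies claim
(6, 7): LHS = ln(42) ≈ 3.738, RHS = ln(6)·ln(7) ≈ 3.487 → counterexample
(2, 4): LHS = ln(8) ≈ 2.079, RHS = ln(2)·ln(4) ≈ 0.9609 → counterexample
(7, 2): LHS = ln(14) ≈ 2.639, RHS = ln(2)·ln(7) ≈ 1.349 → counterexample

That makes 3 counterexamples.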